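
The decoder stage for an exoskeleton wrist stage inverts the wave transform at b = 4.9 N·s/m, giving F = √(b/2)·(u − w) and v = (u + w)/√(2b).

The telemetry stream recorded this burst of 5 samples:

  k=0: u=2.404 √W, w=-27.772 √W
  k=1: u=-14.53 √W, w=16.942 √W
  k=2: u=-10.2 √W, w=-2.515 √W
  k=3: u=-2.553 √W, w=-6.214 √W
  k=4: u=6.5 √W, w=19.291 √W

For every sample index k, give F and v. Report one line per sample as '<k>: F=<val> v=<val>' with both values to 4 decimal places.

k=0: u−w=30.1760, u+w=-25.3680; √(b/2)=1.5652, √(2b)=3.1305; F=1.5652×30.176=47.2329, v=-25.3680/3.1305=-8.1035
k=1: u−w=-31.4720, u+w=2.4120; √(b/2)=1.5652, √(2b)=3.1305; F=1.5652×(-31.472)=-49.2615, v=2.4120/3.1305=0.7705
k=2: u−w=-7.6850, u+w=-12.7150; √(b/2)=1.5652, √(2b)=3.1305; F=1.5652×(-7.685)=-12.0289, v=-12.7150/3.1305=-4.0617
k=3: u−w=3.6610, u+w=-8.7670; √(b/2)=1.5652, √(2b)=3.1305; F=1.5652×3.661=5.7304, v=-8.7670/3.1305=-2.8005
k=4: u−w=-12.7910, u+w=25.7910; √(b/2)=1.5652, √(2b)=3.1305; F=1.5652×(-12.791)=-20.0211, v=25.7910/3.1305=8.2386

0: F=47.2329 v=-8.1035
1: F=-49.2615 v=0.7705
2: F=-12.0289 v=-4.0617
3: F=5.7304 v=-2.8005
4: F=-20.0211 v=8.2386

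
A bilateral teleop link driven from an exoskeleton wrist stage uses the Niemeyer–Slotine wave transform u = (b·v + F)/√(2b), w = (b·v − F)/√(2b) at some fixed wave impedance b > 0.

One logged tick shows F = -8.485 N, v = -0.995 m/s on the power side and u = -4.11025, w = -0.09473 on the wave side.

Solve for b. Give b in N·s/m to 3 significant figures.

u + w = -4.2050;  u + w = √(2b)·v, so √(2b) = -4.2050/(-0.995) = 4.2261.
b = (√(2b))²/2 = 17.8600/2 = 8.9300.
(Check via u − w = 2F/√(2b): u − w = -4.0155, 2F/√(2b) = -4.0155.)

b = 8.93 N·s/m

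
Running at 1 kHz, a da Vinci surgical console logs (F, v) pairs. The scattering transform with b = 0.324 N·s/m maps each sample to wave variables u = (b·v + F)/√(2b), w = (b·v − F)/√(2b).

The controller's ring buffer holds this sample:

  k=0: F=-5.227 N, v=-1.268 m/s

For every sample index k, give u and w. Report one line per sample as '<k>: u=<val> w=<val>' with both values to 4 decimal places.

k=0: b·v=0.324×(-1.268)=-0.4108; √(2b)=0.8050; u=(-0.4108+(-5.227))/0.8050=-7.0037, w=(-0.4108−(-5.227))/0.8050=5.9829

0: u=-7.0037 w=5.9829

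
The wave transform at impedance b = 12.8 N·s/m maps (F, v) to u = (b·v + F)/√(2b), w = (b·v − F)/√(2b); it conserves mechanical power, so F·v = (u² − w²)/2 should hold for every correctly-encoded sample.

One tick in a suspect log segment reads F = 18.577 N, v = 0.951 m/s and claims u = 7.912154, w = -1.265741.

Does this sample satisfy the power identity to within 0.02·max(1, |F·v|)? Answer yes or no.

no

F·v = 18.577×0.951 = 17.666727 W.
(u² − w²)/2 = (62.602181 − 1.602100)/2 = 30.500040 W.
|Δ| = 12.833313;  2% of max(1, |F·v|) = 0.353335.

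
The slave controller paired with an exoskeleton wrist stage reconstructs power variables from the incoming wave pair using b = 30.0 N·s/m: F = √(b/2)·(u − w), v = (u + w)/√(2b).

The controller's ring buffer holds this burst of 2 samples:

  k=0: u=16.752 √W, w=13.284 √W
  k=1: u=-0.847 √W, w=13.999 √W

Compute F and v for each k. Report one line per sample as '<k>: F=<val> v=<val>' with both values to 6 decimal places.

0: F=13.431506 v=3.877631
1: F=-57.498311 v=1.697916

k=0: u−w=3.468000, u+w=30.036000; √(b/2)=3.872983, √(2b)=7.745967; F=3.872983×3.468=13.431506, v=30.036000/7.745967=3.877631
k=1: u−w=-14.846000, u+w=13.152000; √(b/2)=3.872983, √(2b)=7.745967; F=3.872983×(-14.846)=-57.498311, v=13.152000/7.745967=1.697916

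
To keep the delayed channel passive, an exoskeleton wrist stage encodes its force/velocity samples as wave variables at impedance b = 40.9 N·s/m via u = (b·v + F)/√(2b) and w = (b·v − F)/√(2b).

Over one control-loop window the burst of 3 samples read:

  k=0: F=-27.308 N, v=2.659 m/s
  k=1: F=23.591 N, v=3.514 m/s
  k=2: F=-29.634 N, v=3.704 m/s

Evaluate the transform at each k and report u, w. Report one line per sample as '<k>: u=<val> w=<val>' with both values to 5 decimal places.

0: u=9.00510 w=15.04379
1: u=18.49927 w=13.28252
2: u=13.47358 w=20.02663

k=0: b·v=40.9×2.659=108.75310; √(2b)=9.04434; u=(108.75310+(-27.308))/9.04434=9.00510, w=(108.75310−(-27.308))/9.04434=15.04379
k=1: b·v=40.9×3.514=143.72260; √(2b)=9.04434; u=(143.72260+23.591)/9.04434=18.49927, w=(143.72260−23.591)/9.04434=13.28252
k=2: b·v=40.9×3.704=151.49360; √(2b)=9.04434; u=(151.49360+(-29.634))/9.04434=13.47358, w=(151.49360−(-29.634))/9.04434=20.02663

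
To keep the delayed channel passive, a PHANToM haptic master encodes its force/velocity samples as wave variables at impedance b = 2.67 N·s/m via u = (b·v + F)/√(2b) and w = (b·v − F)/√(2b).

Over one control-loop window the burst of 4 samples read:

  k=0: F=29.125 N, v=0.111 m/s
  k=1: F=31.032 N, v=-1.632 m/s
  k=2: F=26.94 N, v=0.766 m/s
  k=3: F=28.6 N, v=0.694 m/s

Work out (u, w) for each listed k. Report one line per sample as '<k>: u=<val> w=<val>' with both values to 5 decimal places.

k=0: b·v=2.67×0.111=0.29637; √(2b)=2.31084; u=(0.29637+29.125)/2.31084=12.73187, w=(0.29637−29.125)/2.31084=-12.47537
k=1: b·v=2.67×(-1.632)=-4.35744; √(2b)=2.31084; u=(-4.35744+31.032)/2.31084=11.54321, w=(-4.35744−31.032)/2.31084=-15.31451
k=2: b·v=2.67×0.766=2.04522; √(2b)=2.31084; u=(2.04522+26.94)/2.31084=12.54313, w=(2.04522−26.94)/2.31084=-10.77302
k=3: b·v=2.67×0.694=1.85298; √(2b)=2.31084; u=(1.85298+28.6)/2.31084=13.17829, w=(1.85298−28.6)/2.31084=-11.57457

0: u=12.73187 w=-12.47537
1: u=11.54321 w=-15.31451
2: u=12.54313 w=-10.77302
3: u=13.17829 w=-11.57457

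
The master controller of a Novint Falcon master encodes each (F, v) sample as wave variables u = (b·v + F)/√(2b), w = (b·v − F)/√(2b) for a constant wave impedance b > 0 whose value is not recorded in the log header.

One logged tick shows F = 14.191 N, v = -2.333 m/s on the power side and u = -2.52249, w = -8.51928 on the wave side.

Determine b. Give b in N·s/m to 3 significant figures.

u + w = -11.04177;  u + w = √(2b)·v, so √(2b) = -11.04177/(-2.333) = 4.73286.
b = (√(2b))²/2 = 22.39999/2 = 11.20000.
(Check via u − w = 2F/√(2b): u − w = 5.99679, 2F/√(2b) = 5.99679.)

b = 11.2 N·s/m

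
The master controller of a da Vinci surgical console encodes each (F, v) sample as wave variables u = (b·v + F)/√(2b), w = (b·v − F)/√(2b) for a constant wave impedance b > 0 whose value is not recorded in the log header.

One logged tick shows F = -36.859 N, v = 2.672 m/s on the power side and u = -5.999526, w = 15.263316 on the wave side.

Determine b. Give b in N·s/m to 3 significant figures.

u + w = 9.263790;  u + w = √(2b)·v, so √(2b) = 9.263790/2.672 = 3.466987.
b = (√(2b))²/2 = 12.020001/2 = 6.010000.
(Check via u − w = 2F/√(2b): u − w = -21.262842, 2F/√(2b) = -21.262841.)

b = 6.01 N·s/m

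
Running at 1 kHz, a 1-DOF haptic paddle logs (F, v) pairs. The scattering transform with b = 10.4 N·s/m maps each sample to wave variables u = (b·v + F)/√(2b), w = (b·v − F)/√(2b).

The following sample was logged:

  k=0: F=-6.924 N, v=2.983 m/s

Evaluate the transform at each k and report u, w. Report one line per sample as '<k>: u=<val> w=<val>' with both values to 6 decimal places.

k=0: b·v=10.4×2.983=31.023200; √(2b)=4.560702; u=(31.023200+(-6.924))/4.560702=5.284099, w=(31.023200−(-6.924))/4.560702=8.320474

0: u=5.284099 w=8.320474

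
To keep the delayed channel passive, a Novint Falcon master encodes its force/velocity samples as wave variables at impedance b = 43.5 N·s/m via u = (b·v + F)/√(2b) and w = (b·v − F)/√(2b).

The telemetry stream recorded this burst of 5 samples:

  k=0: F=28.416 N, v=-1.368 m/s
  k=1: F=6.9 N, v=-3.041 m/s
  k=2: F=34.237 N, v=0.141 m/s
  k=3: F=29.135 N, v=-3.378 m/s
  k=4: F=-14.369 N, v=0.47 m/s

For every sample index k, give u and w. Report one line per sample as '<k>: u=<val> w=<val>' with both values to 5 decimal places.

0: u=-3.33341 w=-9.42644
1: u=-13.44252 w=-14.92204
2: u=4.32817 w=-3.01301
3: u=-12.63034 w=-18.87754
4: u=0.65142 w=3.73245

k=0: b·v=43.5×(-1.368)=-59.50800; √(2b)=9.32738; u=(-59.50800+28.416)/9.32738=-3.33341, w=(-59.50800−28.416)/9.32738=-9.42644
k=1: b·v=43.5×(-3.041)=-132.28350; √(2b)=9.32738; u=(-132.28350+6.9)/9.32738=-13.44252, w=(-132.28350−6.9)/9.32738=-14.92204
k=2: b·v=43.5×0.141=6.13350; √(2b)=9.32738; u=(6.13350+34.237)/9.32738=4.32817, w=(6.13350−34.237)/9.32738=-3.01301
k=3: b·v=43.5×(-3.378)=-146.94300; √(2b)=9.32738; u=(-146.94300+29.135)/9.32738=-12.63034, w=(-146.94300−29.135)/9.32738=-18.87754
k=4: b·v=43.5×0.47=20.44500; √(2b)=9.32738; u=(20.44500+(-14.369))/9.32738=0.65142, w=(20.44500−(-14.369))/9.32738=3.73245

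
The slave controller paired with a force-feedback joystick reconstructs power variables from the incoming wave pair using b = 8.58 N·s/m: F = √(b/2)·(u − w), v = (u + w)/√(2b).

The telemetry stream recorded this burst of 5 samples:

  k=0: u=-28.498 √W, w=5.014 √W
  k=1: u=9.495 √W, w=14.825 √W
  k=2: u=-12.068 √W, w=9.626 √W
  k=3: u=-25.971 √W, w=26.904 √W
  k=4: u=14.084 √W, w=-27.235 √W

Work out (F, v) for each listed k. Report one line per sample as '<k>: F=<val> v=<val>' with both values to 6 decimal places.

k=0: u−w=-33.512000, u+w=-23.484000; √(b/2)=2.071232, √(2b)=4.142463; F=2.071232×(-33.512)=-69.411111, v=-23.484000/4.142463=-5.669091
k=1: u−w=-5.330000, u+w=24.320000; √(b/2)=2.071232, √(2b)=4.142463; F=2.071232×(-5.33)=-11.039664, v=24.320000/4.142463=5.870903
k=2: u−w=-21.694000, u+w=-2.442000; √(b/2)=2.071232, √(2b)=4.142463; F=2.071232×(-21.694)=-44.933297, v=-2.442000/4.142463=-0.589504
k=3: u−w=-52.875000, u+w=0.933000; √(b/2)=2.071232, √(2b)=4.142463; F=2.071232×(-52.875)=-109.516366, v=0.933000/4.142463=0.225228
k=4: u−w=41.319000, u+w=-13.151000; √(b/2)=2.071232, √(2b)=4.142463; F=2.071232×41.319=85.581215, v=-13.151000/4.142463=-3.174681

0: F=-69.411111 v=-5.669091
1: F=-11.039664 v=5.870903
2: F=-44.933297 v=-0.589504
3: F=-109.516366 v=0.225228
4: F=85.581215 v=-3.174681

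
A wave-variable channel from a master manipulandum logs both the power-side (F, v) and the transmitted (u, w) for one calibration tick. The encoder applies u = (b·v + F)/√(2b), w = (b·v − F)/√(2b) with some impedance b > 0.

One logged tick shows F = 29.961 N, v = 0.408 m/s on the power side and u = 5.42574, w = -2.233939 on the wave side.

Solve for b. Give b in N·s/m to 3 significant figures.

b = 30.6 N·s/m

u + w = 3.191801;  u + w = √(2b)·v, so √(2b) = 3.191801/0.408 = 7.823042.
b = (√(2b))²/2 = 61.199981/2 = 30.599990.
(Check via u − w = 2F/√(2b): u − w = 7.659679, 2F/√(2b) = 7.659681.)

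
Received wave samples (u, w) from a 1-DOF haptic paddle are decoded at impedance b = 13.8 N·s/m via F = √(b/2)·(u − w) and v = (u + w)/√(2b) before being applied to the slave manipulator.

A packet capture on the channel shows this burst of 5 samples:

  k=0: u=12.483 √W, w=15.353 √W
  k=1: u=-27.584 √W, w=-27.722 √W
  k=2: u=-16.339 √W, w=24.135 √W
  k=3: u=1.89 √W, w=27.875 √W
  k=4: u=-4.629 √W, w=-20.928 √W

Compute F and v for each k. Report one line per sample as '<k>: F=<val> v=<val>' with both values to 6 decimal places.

k=0: u−w=-2.870000, u+w=27.836000; √(b/2)=2.626785, √(2b)=5.253570; F=2.626785×(-2.87)=-7.538873, v=27.836000/5.253570=5.298492
k=1: u−w=0.138000, u+w=-55.306000; √(b/2)=2.626785, √(2b)=5.253570; F=2.626785×0.138=0.362496, v=-55.306000/5.253570=-10.527317
k=2: u−w=-40.474000, u+w=7.796000; √(b/2)=2.626785, √(2b)=5.253570; F=2.626785×(-40.474)=-106.316500, v=7.796000/5.253570=1.483943
k=3: u−w=-25.985000, u+w=29.765000; √(b/2)=2.626785, √(2b)=5.253570; F=2.626785×(-25.985)=-68.257011, v=29.765000/5.253570=5.665671
k=4: u−w=16.299000, u+w=-25.557000; √(b/2)=2.626785, √(2b)=5.253570; F=2.626785×16.299=42.813970, v=-25.557000/5.253570=-4.864692

0: F=-7.538873 v=5.298492
1: F=0.362496 v=-10.527317
2: F=-106.316500 v=1.483943
3: F=-68.257011 v=5.665671
4: F=42.813970 v=-4.864692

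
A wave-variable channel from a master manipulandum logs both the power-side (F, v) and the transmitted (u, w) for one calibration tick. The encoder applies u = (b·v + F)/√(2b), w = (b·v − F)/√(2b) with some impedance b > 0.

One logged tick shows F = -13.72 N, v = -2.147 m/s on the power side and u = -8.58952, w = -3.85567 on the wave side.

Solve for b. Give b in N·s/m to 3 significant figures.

b = 16.8 N·s/m

u + w = -12.4452;  u + w = √(2b)·v, so √(2b) = -12.4452/(-2.147) = 5.7965.
b = (√(2b))²/2 = 33.6000/2 = 16.8000.
(Check via u − w = 2F/√(2b): u − w = -4.7339, 2F/√(2b) = -4.7339.)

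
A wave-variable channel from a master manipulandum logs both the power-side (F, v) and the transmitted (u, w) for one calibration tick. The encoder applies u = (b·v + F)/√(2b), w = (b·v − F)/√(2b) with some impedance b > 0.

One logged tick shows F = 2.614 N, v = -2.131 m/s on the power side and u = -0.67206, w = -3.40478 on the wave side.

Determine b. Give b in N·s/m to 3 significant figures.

b = 1.83 N·s/m

u + w = -4.0768;  u + w = √(2b)·v, so √(2b) = -4.0768/(-2.131) = 1.9131.
b = (√(2b))²/2 = 3.6600/2 = 1.8300.
(Check via u − w = 2F/√(2b): u − w = 2.7327, 2F/√(2b) = 2.7327.)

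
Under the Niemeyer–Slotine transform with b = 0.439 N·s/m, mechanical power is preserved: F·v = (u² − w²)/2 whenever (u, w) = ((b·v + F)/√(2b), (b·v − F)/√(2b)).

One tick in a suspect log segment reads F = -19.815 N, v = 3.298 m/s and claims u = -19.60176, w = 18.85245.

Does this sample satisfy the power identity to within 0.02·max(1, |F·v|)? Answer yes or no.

F·v = (-19.815)×3.298 = -65.34987 W.
(u² − w²)/2 = (384.22900 − 355.41487)/2 = 14.40706 W.
|Δ| = 79.75693;  2% of max(1, |F·v|) = 1.30700.

no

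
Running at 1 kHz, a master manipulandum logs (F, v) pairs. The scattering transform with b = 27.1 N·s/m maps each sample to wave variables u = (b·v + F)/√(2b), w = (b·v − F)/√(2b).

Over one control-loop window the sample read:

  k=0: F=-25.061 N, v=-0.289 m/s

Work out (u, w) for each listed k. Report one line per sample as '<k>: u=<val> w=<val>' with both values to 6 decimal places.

0: u=-4.467891 w=2.340254

k=0: b·v=27.1×(-0.289)=-7.831900; √(2b)=7.362065; u=(-7.831900+(-25.061))/7.362065=-4.467891, w=(-7.831900−(-25.061))/7.362065=2.340254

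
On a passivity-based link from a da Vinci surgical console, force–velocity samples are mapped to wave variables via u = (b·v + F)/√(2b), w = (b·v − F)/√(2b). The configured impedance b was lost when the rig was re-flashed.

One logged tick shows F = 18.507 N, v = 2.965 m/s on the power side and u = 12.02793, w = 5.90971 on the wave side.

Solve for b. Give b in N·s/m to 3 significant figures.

u + w = 17.9376;  u + w = √(2b)·v, so √(2b) = 17.9376/2.965 = 6.0498.
b = (√(2b))²/2 = 36.6000/2 = 18.3000.
(Check via u − w = 2F/√(2b): u − w = 6.1182, 2F/√(2b) = 6.1182.)

b = 18.3 N·s/m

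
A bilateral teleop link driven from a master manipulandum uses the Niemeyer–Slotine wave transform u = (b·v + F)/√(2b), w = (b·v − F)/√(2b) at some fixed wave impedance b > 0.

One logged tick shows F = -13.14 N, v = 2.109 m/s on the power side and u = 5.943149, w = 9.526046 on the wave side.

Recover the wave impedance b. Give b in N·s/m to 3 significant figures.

u + w = 15.469195;  u + w = √(2b)·v, so √(2b) = 15.469195/2.109 = 7.334848.
b = (√(2b))²/2 = 53.799999/2 = 26.900000.
(Check via u − w = 2F/√(2b): u − w = -3.582897, 2F/√(2b) = -3.582896.)

b = 26.9 N·s/m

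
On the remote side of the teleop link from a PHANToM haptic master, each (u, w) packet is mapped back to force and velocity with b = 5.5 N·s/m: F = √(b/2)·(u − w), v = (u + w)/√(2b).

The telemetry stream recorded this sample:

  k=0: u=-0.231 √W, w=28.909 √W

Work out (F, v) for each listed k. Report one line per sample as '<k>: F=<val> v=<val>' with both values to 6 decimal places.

k=0: u−w=-29.140000, u+w=28.678000; √(b/2)=1.658312, √(2b)=3.316625; F=1.658312×(-29.14)=-48.323223, v=28.678000/3.316625=8.646742

0: F=-48.323223 v=8.646742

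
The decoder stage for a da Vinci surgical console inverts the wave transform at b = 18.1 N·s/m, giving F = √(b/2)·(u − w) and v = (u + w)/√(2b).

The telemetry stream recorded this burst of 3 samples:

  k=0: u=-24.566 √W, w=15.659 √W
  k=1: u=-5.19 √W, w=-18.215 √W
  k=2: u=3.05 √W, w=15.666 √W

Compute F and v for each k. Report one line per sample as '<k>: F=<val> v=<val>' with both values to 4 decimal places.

k=0: u−w=-40.2250, u+w=-8.9070; √(b/2)=3.0083, √(2b)=6.0166; F=3.0083×(-40.225)=-121.0097, v=-8.9070/6.0166=-1.4804
k=1: u−w=13.0250, u+w=-23.4050; √(b/2)=3.0083, √(2b)=6.0166; F=3.0083×13.025=39.1834, v=-23.4050/6.0166=-3.8900
k=2: u−w=-12.6160, u+w=18.7160; √(b/2)=3.0083, √(2b)=6.0166; F=3.0083×(-12.616)=-37.9530, v=18.7160/6.0166=3.1107

0: F=-121.0097 v=-1.4804
1: F=39.1834 v=-3.8900
2: F=-37.9530 v=3.1107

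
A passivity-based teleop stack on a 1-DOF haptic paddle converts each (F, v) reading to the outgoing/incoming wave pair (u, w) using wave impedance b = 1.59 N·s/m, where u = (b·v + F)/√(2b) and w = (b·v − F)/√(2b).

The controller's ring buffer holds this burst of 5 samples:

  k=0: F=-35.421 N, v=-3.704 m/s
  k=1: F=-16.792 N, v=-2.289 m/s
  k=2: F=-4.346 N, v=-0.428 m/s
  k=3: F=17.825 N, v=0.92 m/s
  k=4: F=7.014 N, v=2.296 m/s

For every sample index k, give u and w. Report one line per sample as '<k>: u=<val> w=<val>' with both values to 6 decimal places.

k=0: b·v=1.59×(-3.704)=-5.889360; √(2b)=1.783255; u=(-5.889360+(-35.421))/1.783255=-23.165700, w=(-5.889360−(-35.421))/1.783255=16.560521
k=1: b·v=1.59×(-2.289)=-3.639510; √(2b)=1.783255; u=(-3.639510+(-16.792))/1.783255=-11.457422, w=(-3.639510−(-16.792))/1.783255=7.375550
k=2: b·v=1.59×(-0.428)=-0.680520; √(2b)=1.783255; u=(-0.680520+(-4.346))/1.783255=-2.818732, w=(-0.680520−(-4.346))/1.783255=2.055499
k=3: b·v=1.59×0.92=1.462800; √(2b)=1.783255; u=(1.462800+17.825)/1.783255=10.816061, w=(1.462800−17.825)/1.783255=-9.175466
k=4: b·v=1.59×2.296=3.650640; √(2b)=1.783255; u=(3.650640+7.014)/1.783255=5.980433, w=(3.650640−7.014)/1.783255=-1.886079

0: u=-23.165700 w=16.560521
1: u=-11.457422 w=7.375550
2: u=-2.818732 w=2.055499
3: u=10.816061 w=-9.175466
4: u=5.980433 w=-1.886079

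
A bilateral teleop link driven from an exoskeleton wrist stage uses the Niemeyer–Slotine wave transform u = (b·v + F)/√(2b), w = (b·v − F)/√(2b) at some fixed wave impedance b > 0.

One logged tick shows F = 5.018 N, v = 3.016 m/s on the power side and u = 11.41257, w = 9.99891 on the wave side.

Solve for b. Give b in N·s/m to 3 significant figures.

b = 25.2 N·s/m

u + w = 21.4115;  u + w = √(2b)·v, so √(2b) = 21.4115/3.016 = 7.0993.
b = (√(2b))²/2 = 50.4000/2 = 25.2000.
(Check via u − w = 2F/√(2b): u − w = 1.4137, 2F/√(2b) = 1.4137.)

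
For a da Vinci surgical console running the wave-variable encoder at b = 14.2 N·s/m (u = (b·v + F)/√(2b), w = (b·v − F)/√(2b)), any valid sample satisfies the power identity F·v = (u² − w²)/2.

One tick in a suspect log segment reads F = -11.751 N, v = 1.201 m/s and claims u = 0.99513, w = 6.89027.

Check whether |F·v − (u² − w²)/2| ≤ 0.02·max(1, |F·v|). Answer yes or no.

F·v = (-11.751)×1.201 = -14.11295 W.
(u² − w²)/2 = (0.99028 − 47.47582)/2 = -23.24277 W.
|Δ| = 9.12982;  2% of max(1, |F·v|) = 0.28226.

no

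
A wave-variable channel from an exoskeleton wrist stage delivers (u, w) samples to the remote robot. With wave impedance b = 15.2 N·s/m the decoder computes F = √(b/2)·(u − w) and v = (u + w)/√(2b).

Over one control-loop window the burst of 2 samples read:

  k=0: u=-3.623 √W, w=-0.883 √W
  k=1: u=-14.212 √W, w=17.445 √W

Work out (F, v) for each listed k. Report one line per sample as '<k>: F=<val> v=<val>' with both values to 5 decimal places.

0: F=-7.55366 v=-0.81725
1: F=-87.27233 v=0.58637

k=0: u−w=-2.74000, u+w=-4.50600; √(b/2)=2.75681, √(2b)=5.51362; F=2.75681×(-2.74)=-7.55366, v=-4.50600/5.51362=-0.81725
k=1: u−w=-31.65700, u+w=3.23300; √(b/2)=2.75681, √(2b)=5.51362; F=2.75681×(-31.657)=-87.27233, v=3.23300/5.51362=0.58637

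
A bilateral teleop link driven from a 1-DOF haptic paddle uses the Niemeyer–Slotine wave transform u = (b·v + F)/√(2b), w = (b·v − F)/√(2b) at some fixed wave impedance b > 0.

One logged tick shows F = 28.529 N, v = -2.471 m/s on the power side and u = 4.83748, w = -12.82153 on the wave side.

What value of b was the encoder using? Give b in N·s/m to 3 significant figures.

b = 5.22 N·s/m

u + w = -7.98405;  u + w = √(2b)·v, so √(2b) = -7.98405/(-2.471) = 3.23110.
b = (√(2b))²/2 = 10.44001/2 = 5.22001.
(Check via u − w = 2F/√(2b): u − w = 17.65901, 2F/√(2b) = 17.65900.)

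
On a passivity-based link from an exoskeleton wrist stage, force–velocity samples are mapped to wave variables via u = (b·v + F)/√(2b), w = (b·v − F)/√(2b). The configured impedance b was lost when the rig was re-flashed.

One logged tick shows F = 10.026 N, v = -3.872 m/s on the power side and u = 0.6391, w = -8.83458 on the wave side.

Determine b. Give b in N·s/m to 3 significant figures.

b = 2.24 N·s/m

u + w = -8.19548;  u + w = √(2b)·v, so √(2b) = -8.19548/(-3.872) = 2.11660.
b = (√(2b))²/2 = 4.48000/2 = 2.24000.
(Check via u − w = 2F/√(2b): u − w = 9.47368, 2F/√(2b) = 9.47368.)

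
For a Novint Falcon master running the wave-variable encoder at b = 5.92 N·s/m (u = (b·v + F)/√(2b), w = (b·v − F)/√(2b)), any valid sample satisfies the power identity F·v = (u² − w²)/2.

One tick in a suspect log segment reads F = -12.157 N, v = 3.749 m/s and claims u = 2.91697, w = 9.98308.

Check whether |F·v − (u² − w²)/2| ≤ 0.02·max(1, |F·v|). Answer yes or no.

F·v = (-12.157)×3.749 = -45.5766 W.
(u² − w²)/2 = (8.5087 − 99.6619)/2 = -45.5766 W.
|Δ| = 0.0000;  2% of max(1, |F·v|) = 0.9115.

yes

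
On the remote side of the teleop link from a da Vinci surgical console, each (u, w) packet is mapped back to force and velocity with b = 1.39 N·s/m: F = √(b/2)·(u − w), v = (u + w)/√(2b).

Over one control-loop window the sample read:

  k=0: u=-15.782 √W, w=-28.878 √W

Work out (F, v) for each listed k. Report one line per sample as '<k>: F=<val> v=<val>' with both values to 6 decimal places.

k=0: u−w=13.096000, u+w=-44.660000; √(b/2)=0.833667, √(2b)=1.667333; F=0.833667×13.096=10.917698, v=-44.660000/1.667333=-26.785288

0: F=10.917698 v=-26.785288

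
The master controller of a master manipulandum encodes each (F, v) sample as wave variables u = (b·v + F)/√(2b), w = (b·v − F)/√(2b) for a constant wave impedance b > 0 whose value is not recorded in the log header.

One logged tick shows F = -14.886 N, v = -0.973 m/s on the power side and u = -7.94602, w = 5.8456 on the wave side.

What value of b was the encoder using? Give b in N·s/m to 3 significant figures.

b = 2.33 N·s/m

u + w = -2.10042;  u + w = √(2b)·v, so √(2b) = -2.10042/(-0.973) = 2.15871.
b = (√(2b))²/2 = 4.66001/2 = 2.33000.
(Check via u − w = 2F/√(2b): u − w = -13.79162, 2F/√(2b) = -13.79160.)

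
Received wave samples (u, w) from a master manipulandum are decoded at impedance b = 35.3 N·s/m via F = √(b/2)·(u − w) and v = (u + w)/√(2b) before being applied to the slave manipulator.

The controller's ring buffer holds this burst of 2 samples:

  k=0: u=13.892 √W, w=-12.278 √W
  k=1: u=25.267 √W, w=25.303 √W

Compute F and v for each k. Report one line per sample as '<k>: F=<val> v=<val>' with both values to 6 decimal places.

0: F=109.945150 v=0.192088
1: F=-0.151243 v=6.018532

k=0: u−w=26.170000, u+w=1.614000; √(b/2)=4.201190, √(2b)=8.402381; F=4.201190×26.17=109.945150, v=1.614000/8.402381=0.192088
k=1: u−w=-0.036000, u+w=50.570000; √(b/2)=4.201190, √(2b)=8.402381; F=4.201190×(-0.036)=-0.151243, v=50.570000/8.402381=6.018532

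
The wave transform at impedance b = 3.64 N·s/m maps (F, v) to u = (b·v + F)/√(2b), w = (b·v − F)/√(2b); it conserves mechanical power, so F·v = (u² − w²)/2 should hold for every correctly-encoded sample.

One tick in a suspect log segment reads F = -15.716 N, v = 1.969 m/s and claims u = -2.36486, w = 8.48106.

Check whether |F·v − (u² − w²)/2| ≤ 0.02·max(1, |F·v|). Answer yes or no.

no

F·v = (-15.716)×1.969 = -30.9448 W.
(u² − w²)/2 = (5.5926 − 71.9284)/2 = -33.1679 W.
|Δ| = 2.2231;  2% of max(1, |F·v|) = 0.6189.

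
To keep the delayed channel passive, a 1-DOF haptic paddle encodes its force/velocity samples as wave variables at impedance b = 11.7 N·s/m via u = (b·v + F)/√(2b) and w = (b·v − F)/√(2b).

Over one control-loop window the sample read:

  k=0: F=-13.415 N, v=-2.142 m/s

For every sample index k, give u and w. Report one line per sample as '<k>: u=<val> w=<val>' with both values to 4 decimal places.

k=0: b·v=11.7×(-2.142)=-25.0614; √(2b)=4.8374; u=(-25.0614+(-13.415))/4.8374=-7.9540, w=(-25.0614−(-13.415))/4.8374=-2.4076

0: u=-7.9540 w=-2.4076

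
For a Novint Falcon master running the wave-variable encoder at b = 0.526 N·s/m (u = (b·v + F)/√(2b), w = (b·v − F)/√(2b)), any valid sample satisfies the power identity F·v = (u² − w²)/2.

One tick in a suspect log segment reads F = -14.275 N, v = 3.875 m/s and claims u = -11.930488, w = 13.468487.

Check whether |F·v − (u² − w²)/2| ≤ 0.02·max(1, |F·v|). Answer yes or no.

F·v = (-14.275)×3.875 = -55.315625 W.
(u² − w²)/2 = (142.336544 − 181.400142)/2 = -19.531799 W.
|Δ| = 35.783826;  2% of max(1, |F·v|) = 1.106313.

no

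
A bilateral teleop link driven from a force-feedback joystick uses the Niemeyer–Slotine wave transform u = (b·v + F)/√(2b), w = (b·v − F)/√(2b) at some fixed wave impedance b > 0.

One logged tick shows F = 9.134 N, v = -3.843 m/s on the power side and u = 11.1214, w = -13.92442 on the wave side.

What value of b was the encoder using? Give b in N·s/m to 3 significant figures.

u + w = -2.8030;  u + w = √(2b)·v, so √(2b) = -2.8030/(-3.843) = 0.7294.
b = (√(2b))²/2 = 0.5320/2 = 0.2660.
(Check via u − w = 2F/√(2b): u − w = 25.0458, 2F/√(2b) = 25.0458.)

b = 0.266 N·s/m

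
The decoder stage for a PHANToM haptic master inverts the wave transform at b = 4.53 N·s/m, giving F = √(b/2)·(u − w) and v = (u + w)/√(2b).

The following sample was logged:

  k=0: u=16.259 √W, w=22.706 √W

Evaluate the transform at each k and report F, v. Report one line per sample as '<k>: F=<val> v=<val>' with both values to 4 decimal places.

0: F=-9.7027 v=12.9453

k=0: u−w=-6.4470, u+w=38.9650; √(b/2)=1.5050, √(2b)=3.0100; F=1.5050×(-6.447)=-9.7027, v=38.9650/3.0100=12.9453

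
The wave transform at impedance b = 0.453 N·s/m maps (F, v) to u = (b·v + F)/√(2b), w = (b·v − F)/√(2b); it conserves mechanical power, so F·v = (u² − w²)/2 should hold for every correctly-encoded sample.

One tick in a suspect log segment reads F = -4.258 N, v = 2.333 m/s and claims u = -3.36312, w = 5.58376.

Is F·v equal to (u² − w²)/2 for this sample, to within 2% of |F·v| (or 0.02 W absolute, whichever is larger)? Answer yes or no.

yes

F·v = (-4.258)×2.333 = -9.93391 W.
(u² − w²)/2 = (11.31058 − 31.17838)/2 = -9.93390 W.
|Δ| = 0.00001;  2% of max(1, |F·v|) = 0.19868.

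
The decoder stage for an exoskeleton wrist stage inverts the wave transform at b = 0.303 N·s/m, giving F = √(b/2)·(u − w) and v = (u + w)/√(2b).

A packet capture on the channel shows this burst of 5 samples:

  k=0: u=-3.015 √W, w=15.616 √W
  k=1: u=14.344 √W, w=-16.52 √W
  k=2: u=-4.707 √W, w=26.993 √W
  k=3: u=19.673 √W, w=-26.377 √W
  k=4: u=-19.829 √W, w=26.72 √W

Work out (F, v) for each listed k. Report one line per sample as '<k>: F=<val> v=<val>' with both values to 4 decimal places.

0: F=-7.2517 v=16.1871
1: F=12.0132 v=-2.7953
2: F=-12.3386 v=28.6283
3: F=17.9240 v=-8.6119
4: F=-18.1183 v=8.8521

k=0: u−w=-18.6310, u+w=12.6010; √(b/2)=0.3892, √(2b)=0.7785; F=0.3892×(-18.631)=-7.2517, v=12.6010/0.7785=16.1871
k=1: u−w=30.8640, u+w=-2.1760; √(b/2)=0.3892, √(2b)=0.7785; F=0.3892×30.864=12.0132, v=-2.1760/0.7785=-2.7953
k=2: u−w=-31.7000, u+w=22.2860; √(b/2)=0.3892, √(2b)=0.7785; F=0.3892×(-31.7)=-12.3386, v=22.2860/0.7785=28.6283
k=3: u−w=46.0500, u+w=-6.7040; √(b/2)=0.3892, √(2b)=0.7785; F=0.3892×46.05=17.9240, v=-6.7040/0.7785=-8.6119
k=4: u−w=-46.5490, u+w=6.8910; √(b/2)=0.3892, √(2b)=0.7785; F=0.3892×(-46.549)=-18.1183, v=6.8910/0.7785=8.8521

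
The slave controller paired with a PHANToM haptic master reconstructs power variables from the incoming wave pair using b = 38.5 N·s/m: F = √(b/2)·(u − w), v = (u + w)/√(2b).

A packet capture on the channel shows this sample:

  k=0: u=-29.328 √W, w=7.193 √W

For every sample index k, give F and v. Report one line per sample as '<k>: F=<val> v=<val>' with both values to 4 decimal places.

0: F=-160.2352 v=-2.5225

k=0: u−w=-36.5210, u+w=-22.1350; √(b/2)=4.3875, √(2b)=8.7750; F=4.3875×(-36.521)=-160.2352, v=-22.1350/8.7750=-2.5225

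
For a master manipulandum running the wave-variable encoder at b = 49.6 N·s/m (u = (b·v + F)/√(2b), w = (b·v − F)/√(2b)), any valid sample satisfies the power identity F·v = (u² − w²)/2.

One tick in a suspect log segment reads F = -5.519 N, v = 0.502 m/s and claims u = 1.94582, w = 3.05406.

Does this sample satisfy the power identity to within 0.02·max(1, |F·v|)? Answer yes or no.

F·v = (-5.519)×0.502 = -2.77054 W.
(u² − w²)/2 = (3.78622 − 9.32728)/2 = -2.77053 W.
|Δ| = 0.00000;  2% of max(1, |F·v|) = 0.05541.

yes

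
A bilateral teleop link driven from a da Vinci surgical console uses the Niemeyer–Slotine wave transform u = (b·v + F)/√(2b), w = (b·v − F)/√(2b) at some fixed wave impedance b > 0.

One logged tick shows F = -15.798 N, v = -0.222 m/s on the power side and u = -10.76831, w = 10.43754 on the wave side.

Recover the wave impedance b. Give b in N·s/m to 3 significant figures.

b = 1.11 N·s/m

u + w = -0.33077;  u + w = √(2b)·v, so √(2b) = -0.33077/(-0.222) = 1.48995.
b = (√(2b))²/2 = 2.21997/2 = 1.10998.
(Check via u − w = 2F/√(2b): u − w = -21.20585, 2F/√(2b) = -21.20601.)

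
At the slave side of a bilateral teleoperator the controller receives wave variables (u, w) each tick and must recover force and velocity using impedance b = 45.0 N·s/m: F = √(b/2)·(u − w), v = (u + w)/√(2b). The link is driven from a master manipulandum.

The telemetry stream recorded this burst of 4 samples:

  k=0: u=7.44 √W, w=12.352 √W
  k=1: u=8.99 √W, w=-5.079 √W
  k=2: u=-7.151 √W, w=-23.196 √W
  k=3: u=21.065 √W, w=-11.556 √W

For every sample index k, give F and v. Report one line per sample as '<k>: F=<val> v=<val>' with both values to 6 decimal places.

k=0: u−w=-4.912000, u+w=19.792000; √(b/2)=4.743416, √(2b)=9.486833; F=4.743416×(-4.912)=-23.299662, v=19.792000/9.486833=2.086260
k=1: u−w=14.069000, u+w=3.911000; √(b/2)=4.743416, √(2b)=9.486833; F=4.743416×14.069=66.735127, v=3.911000/9.486833=0.412256
k=2: u−w=16.045000, u+w=-30.347000; √(b/2)=4.743416, √(2b)=9.486833; F=4.743416×16.045=76.108118, v=-30.347000/9.486833=-3.198855
k=3: u−w=32.621000, u+w=9.509000; √(b/2)=4.743416, √(2b)=9.486833; F=4.743416×32.621=154.734989, v=9.509000/9.486833=1.002337

0: F=-23.299662 v=2.086260
1: F=66.735127 v=0.412256
2: F=76.108118 v=-3.198855
3: F=154.734989 v=1.002337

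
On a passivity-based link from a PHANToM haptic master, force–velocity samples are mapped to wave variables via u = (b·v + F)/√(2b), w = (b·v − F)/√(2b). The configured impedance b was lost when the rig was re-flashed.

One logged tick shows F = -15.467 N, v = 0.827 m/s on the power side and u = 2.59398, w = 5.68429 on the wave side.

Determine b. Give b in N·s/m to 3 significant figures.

b = 50.1 N·s/m

u + w = 8.27827;  u + w = √(2b)·v, so √(2b) = 8.27827/0.827 = 10.01000.
b = (√(2b))²/2 = 100.20010/2 = 50.10005.
(Check via u − w = 2F/√(2b): u − w = -3.09031, 2F/√(2b) = -3.09031.)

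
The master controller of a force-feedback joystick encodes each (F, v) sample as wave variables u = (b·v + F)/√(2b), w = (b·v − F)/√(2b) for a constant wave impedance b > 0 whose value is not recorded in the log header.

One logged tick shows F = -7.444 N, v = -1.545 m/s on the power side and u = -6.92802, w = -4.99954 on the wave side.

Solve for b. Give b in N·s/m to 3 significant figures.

b = 29.8 N·s/m

u + w = -11.9276;  u + w = √(2b)·v, so √(2b) = -11.9276/(-1.545) = 7.7201.
b = (√(2b))²/2 = 59.6000/2 = 29.8000.
(Check via u − w = 2F/√(2b): u − w = -1.9285, 2F/√(2b) = -1.9285.)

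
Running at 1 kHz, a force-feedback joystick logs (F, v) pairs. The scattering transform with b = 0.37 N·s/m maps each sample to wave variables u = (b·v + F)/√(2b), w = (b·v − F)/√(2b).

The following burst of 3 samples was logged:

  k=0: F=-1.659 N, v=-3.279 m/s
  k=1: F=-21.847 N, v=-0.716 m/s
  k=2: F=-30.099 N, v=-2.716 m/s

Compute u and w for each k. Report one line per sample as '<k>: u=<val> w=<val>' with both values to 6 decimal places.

k=0: b·v=0.37×(-3.279)=-1.213230; √(2b)=0.860233; u=(-1.213230+(-1.659))/0.860233=-3.338900, w=(-1.213230−(-1.659))/0.860233=0.518197
k=1: b·v=0.37×(-0.716)=-0.264920; √(2b)=0.860233; u=(-0.264920+(-21.847))/0.860233=-25.704585, w=(-0.264920−(-21.847))/0.860233=25.088658
k=2: b·v=0.37×(-2.716)=-1.004920; √(2b)=0.860233; u=(-1.004920+(-30.099))/0.860233=-36.157573, w=(-1.004920−(-30.099))/0.860233=33.821181

0: u=-3.338900 w=0.518197
1: u=-25.704585 w=25.088658
2: u=-36.157573 w=33.821181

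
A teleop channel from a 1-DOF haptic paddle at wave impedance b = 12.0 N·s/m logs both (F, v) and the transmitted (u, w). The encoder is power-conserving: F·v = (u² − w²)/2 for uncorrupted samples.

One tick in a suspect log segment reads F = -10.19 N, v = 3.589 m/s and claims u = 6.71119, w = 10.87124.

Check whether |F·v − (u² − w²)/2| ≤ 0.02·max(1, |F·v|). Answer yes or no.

F·v = (-10.19)×3.589 = -36.57191 W.
(u² − w²)/2 = (45.04007 − 118.18386)/2 = -36.57189 W.
|Δ| = 0.00002;  2% of max(1, |F·v|) = 0.73144.

yes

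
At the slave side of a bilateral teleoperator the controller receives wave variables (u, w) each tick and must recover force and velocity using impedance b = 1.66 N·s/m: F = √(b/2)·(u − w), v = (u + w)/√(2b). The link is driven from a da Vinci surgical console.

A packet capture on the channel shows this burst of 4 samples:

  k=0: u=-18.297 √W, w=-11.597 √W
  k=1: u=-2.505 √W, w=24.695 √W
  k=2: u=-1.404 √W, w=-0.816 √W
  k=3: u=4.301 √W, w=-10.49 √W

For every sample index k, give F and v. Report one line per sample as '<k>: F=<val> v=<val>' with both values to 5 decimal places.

k=0: u−w=-6.70000, u+w=-29.89400; √(b/2)=0.91104, √(2b)=1.82209; F=0.91104×(-6.7)=-6.10399, v=-29.89400/1.82209=-16.40646
k=1: u−w=-27.20000, u+w=22.19000; √(b/2)=0.91104, √(2b)=1.82209; F=0.91104×(-27.2)=-24.78038, v=22.19000/1.82209=12.17834
k=2: u−w=-0.58800, u+w=-2.22000; √(b/2)=0.91104, √(2b)=1.82209; F=0.91104×(-0.588)=-0.53569, v=-2.22000/1.82209=-1.21838
k=3: u−w=14.79100, u+w=-6.18900; √(b/2)=0.91104, √(2b)=1.82209; F=0.91104×14.791=13.47524, v=-6.18900/1.82209=-3.39666

0: F=-6.10399 v=-16.40646
1: F=-24.78038 v=12.17834
2: F=-0.53569 v=-1.21838
3: F=13.47524 v=-3.39666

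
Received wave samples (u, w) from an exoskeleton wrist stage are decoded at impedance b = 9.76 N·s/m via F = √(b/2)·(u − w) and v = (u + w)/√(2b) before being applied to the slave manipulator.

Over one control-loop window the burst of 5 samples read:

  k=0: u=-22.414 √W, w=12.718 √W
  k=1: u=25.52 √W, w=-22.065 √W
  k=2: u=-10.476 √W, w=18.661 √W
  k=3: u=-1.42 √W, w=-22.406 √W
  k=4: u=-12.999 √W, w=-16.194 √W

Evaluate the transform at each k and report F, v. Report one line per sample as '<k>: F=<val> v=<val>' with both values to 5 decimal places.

0: F=-77.60912 v=-2.19459
1: F=105.11870 v=0.78200
2: F=-64.36574 v=1.85259
3: F=46.35959 v=-5.39276
4: F=7.05799 v=-6.60753

k=0: u−w=-35.13200, u+w=-9.69600; √(b/2)=2.20907, √(2b)=4.41814; F=2.20907×(-35.132)=-77.60912, v=-9.69600/4.41814=-2.19459
k=1: u−w=47.58500, u+w=3.45500; √(b/2)=2.20907, √(2b)=4.41814; F=2.20907×47.585=105.11870, v=3.45500/4.41814=0.78200
k=2: u−w=-29.13700, u+w=8.18500; √(b/2)=2.20907, √(2b)=4.41814; F=2.20907×(-29.137)=-64.36574, v=8.18500/4.41814=1.85259
k=3: u−w=20.98600, u+w=-23.82600; √(b/2)=2.20907, √(2b)=4.41814; F=2.20907×20.986=46.35959, v=-23.82600/4.41814=-5.39276
k=4: u−w=3.19500, u+w=-29.19300; √(b/2)=2.20907, √(2b)=4.41814; F=2.20907×3.195=7.05799, v=-29.19300/4.41814=-6.60753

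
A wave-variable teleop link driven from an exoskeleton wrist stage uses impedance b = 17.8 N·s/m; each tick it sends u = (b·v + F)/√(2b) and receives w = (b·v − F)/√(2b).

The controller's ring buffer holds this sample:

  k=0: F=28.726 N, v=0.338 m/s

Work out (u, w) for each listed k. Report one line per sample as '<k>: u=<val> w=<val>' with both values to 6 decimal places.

0: u=5.822839 w=-3.806138

k=0: b·v=17.8×0.338=6.016400; √(2b)=5.966574; u=(6.016400+28.726)/5.966574=5.822839, w=(6.016400−28.726)/5.966574=-3.806138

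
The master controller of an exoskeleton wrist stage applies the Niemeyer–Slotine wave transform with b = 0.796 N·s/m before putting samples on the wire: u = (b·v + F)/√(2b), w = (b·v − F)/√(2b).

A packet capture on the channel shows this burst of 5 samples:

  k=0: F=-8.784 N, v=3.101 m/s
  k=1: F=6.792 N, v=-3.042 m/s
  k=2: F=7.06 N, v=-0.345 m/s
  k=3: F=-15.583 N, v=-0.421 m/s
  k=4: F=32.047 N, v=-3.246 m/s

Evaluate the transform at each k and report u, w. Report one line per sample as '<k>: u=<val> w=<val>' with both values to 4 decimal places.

0: u=-5.0055 w=8.9181
1: u=3.4639 w=-7.3021
2: u=5.3778 w=-5.8131
3: u=-12.6160 w=12.0848
4: u=23.3511 w=-27.4468

k=0: b·v=0.796×3.101=2.4684; √(2b)=1.2617; u=(2.4684+(-8.784))/1.2617=-5.0055, w=(2.4684−(-8.784))/1.2617=8.9181
k=1: b·v=0.796×(-3.042)=-2.4214; √(2b)=1.2617; u=(-2.4214+6.792)/1.2617=3.4639, w=(-2.4214−6.792)/1.2617=-7.3021
k=2: b·v=0.796×(-0.345)=-0.2746; √(2b)=1.2617; u=(-0.2746+7.06)/1.2617=5.3778, w=(-0.2746−7.06)/1.2617=-5.8131
k=3: b·v=0.796×(-0.421)=-0.3351; √(2b)=1.2617; u=(-0.3351+(-15.583))/1.2617=-12.6160, w=(-0.3351−(-15.583))/1.2617=12.0848
k=4: b·v=0.796×(-3.246)=-2.5838; √(2b)=1.2617; u=(-2.5838+32.047)/1.2617=23.3511, w=(-2.5838−32.047)/1.2617=-27.4468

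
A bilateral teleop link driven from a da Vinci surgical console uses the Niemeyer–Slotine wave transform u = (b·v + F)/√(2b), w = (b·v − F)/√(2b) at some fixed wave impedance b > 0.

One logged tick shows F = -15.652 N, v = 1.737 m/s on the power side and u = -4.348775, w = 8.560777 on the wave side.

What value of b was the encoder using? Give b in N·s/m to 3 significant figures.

b = 2.94 N·s/m

u + w = 4.212002;  u + w = √(2b)·v, so √(2b) = 4.212002/1.737 = 2.424872.
b = (√(2b))²/2 = 5.880002/2 = 2.940001.
(Check via u − w = 2F/√(2b): u − w = -12.909552, 2F/√(2b) = -12.909549.)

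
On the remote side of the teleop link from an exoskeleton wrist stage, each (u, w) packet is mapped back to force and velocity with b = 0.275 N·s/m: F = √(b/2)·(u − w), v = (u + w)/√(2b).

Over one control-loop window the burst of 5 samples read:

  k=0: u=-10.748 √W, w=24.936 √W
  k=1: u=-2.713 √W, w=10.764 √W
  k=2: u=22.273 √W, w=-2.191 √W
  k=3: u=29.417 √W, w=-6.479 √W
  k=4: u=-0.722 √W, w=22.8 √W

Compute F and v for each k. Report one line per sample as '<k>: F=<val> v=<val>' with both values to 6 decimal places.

0: F=-13.231981 v=19.131095
1: F=-4.997405 v=10.855966
2: F=9.071494 v=27.078563
3: F=13.310593 v=30.929593
4: F=-8.722191 v=29.769969

k=0: u−w=-35.684000, u+w=14.188000; √(b/2)=0.370810, √(2b)=0.741620; F=0.370810×(-35.684)=-13.231981, v=14.188000/0.741620=19.131095
k=1: u−w=-13.477000, u+w=8.051000; √(b/2)=0.370810, √(2b)=0.741620; F=0.370810×(-13.477)=-4.997405, v=8.051000/0.741620=10.855966
k=2: u−w=24.464000, u+w=20.082000; √(b/2)=0.370810, √(2b)=0.741620; F=0.370810×24.464=9.071494, v=20.082000/0.741620=27.078563
k=3: u−w=35.896000, u+w=22.938000; √(b/2)=0.370810, √(2b)=0.741620; F=0.370810×35.896=13.310593, v=22.938000/0.741620=30.929593
k=4: u−w=-23.522000, u+w=22.078000; √(b/2)=0.370810, √(2b)=0.741620; F=0.370810×(-23.522)=-8.722191, v=22.078000/0.741620=29.769969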